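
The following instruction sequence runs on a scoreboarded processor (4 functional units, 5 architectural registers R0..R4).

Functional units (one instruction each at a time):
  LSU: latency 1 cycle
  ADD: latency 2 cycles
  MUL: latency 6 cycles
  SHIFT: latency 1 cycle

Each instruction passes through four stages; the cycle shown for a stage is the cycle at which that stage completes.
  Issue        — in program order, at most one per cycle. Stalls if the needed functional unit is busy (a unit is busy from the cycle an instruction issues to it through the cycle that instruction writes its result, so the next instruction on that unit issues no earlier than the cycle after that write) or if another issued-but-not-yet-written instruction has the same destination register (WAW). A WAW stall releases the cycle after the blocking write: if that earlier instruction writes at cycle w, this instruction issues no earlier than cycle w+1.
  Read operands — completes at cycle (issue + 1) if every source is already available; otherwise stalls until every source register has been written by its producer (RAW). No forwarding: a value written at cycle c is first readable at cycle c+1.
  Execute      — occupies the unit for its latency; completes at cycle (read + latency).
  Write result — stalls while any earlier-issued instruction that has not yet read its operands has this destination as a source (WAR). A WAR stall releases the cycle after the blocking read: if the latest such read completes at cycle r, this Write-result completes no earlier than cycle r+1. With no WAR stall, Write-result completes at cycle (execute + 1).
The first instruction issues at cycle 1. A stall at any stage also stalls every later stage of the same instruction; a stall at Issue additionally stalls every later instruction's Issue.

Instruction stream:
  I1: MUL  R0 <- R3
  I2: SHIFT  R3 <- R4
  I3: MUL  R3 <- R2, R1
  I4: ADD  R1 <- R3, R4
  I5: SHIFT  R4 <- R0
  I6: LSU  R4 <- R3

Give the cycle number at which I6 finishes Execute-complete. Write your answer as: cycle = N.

  I1 | 1 | 2 | 8 | 9
  I2 | 2 | 3 | 4 | 5
  I3 | 10 | 11 | 17 | 18   struct: MUL busy until I1 writes@9
  I4 | 11 | 19 | 21 | 22   RAW R3: wait I3 write@18
  I5 | 12 | 13 | 14 | 20   WAR R4: wait I4 read@19
  I6 | 21 | 22 | 23 | 24   WAW R4: wait I5 write@20

cycle = 23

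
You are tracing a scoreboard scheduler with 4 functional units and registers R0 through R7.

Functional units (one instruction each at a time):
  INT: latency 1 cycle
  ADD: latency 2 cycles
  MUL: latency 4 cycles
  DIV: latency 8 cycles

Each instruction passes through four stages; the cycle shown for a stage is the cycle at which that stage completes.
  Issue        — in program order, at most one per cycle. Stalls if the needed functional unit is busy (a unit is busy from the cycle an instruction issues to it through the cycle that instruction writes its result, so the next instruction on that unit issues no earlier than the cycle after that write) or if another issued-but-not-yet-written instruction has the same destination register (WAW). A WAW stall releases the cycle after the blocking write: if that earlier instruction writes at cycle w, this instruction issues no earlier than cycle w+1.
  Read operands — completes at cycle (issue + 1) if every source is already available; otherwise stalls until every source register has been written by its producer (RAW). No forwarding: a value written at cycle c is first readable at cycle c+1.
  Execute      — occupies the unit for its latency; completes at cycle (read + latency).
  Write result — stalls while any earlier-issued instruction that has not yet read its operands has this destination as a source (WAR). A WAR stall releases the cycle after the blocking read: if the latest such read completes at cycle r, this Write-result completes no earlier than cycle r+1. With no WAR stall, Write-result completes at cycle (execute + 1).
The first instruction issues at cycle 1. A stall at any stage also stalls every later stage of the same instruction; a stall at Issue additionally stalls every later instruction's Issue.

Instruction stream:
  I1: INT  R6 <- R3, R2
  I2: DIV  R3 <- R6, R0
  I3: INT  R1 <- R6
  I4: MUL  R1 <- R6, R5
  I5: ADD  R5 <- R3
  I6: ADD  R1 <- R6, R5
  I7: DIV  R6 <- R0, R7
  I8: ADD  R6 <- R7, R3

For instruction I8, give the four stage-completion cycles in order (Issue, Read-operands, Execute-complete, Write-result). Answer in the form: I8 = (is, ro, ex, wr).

I8 = (31, 32, 34, 35)

[I1] 1/2/3/4
[I2] 2/5/13/14  (RAW R6: wait I1 write@4)
[I3] 5/6/7/8  (struct: INT busy until I1 writes@4)
[I4] 9/10/14/15  (WAW R1: wait I3 write@8)
[I5] 10/15/17/18  (RAW R3: wait I2 write@14)
[I6] 19/20/22/23  (struct: ADD busy until I5 writes@18)
[I7] 20/21/29/30
[I8] 31/32/34/35  (WAW R6: wait I7 write@30)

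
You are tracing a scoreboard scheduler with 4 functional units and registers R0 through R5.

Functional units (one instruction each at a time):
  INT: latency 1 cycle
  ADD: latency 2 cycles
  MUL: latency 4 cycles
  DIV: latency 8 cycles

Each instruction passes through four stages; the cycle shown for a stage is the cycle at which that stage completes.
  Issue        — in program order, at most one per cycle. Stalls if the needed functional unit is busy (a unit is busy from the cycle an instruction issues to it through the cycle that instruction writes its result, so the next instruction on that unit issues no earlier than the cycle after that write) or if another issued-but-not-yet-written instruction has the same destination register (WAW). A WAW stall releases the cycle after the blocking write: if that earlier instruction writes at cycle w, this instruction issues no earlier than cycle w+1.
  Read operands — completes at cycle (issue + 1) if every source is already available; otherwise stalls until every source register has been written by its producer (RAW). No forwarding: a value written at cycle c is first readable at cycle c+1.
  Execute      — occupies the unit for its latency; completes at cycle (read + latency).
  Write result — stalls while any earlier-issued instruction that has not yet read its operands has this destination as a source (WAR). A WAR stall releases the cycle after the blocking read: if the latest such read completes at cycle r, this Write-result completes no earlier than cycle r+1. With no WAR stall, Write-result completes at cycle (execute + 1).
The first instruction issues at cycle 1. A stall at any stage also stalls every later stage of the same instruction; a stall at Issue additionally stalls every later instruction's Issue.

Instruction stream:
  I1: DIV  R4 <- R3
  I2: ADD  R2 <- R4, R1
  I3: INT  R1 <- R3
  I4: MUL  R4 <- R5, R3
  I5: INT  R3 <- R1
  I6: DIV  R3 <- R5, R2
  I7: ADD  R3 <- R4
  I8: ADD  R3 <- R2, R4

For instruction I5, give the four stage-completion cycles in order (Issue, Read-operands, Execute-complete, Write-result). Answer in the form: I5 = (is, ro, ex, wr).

I1 -> (1, 2, 10, 11)
I2 -> (2, 12, 14, 15)  // RAW R4: wait I1 write@11
I3 -> (3, 4, 5, 13)  // WAR R1: wait I2 read@12
I4 -> (12, 13, 17, 18)  // WAW R4: wait I1 write@11
I5 -> (14, 15, 16, 17)  // struct: INT busy until I3 writes@13
I6 -> (18, 19, 27, 28)  // WAW R3: wait I5 write@17
I7 -> (29, 30, 32, 33)  // WAW R3: wait I6 write@28
I8 -> (34, 35, 37, 38)  // struct: ADD busy until I7 writes@33

I5 = (14, 15, 16, 17)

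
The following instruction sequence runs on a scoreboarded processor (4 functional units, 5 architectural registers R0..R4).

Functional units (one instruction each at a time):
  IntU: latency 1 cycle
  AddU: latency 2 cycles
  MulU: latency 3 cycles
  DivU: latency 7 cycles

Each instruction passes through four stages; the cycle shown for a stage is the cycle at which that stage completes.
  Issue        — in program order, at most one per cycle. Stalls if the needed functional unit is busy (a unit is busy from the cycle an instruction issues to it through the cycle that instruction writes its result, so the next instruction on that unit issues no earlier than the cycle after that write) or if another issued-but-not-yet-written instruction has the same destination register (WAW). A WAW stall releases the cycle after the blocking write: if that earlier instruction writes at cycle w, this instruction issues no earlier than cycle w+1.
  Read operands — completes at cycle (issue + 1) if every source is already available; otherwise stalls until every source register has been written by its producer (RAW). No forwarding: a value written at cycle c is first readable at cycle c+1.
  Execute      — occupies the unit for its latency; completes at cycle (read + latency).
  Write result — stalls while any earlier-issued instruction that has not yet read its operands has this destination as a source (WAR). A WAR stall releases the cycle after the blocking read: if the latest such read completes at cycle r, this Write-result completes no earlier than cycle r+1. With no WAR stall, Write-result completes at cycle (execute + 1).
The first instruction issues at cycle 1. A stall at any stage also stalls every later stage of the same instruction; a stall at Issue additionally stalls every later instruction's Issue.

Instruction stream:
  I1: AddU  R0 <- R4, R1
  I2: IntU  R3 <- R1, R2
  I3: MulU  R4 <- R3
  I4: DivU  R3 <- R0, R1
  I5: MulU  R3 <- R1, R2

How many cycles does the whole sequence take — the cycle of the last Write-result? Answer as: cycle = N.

c1: I1→AddU
c2: I1 RO | I2→IntU
c3: I2 RO | I3→MulU
c4: I1 EX | I2 EX
c5: I1 WR R0 | I2 WR R3
c6: I3 RO | I4→DivU
c7: I4 RO
c9: I3 EX
c10: I3 WR R4
c14: I4 EX
c15: I4 WR R3
c16: I5→MulU
c17: I5 RO
c20: I5 EX
c21: I5 WR R3

cycle = 21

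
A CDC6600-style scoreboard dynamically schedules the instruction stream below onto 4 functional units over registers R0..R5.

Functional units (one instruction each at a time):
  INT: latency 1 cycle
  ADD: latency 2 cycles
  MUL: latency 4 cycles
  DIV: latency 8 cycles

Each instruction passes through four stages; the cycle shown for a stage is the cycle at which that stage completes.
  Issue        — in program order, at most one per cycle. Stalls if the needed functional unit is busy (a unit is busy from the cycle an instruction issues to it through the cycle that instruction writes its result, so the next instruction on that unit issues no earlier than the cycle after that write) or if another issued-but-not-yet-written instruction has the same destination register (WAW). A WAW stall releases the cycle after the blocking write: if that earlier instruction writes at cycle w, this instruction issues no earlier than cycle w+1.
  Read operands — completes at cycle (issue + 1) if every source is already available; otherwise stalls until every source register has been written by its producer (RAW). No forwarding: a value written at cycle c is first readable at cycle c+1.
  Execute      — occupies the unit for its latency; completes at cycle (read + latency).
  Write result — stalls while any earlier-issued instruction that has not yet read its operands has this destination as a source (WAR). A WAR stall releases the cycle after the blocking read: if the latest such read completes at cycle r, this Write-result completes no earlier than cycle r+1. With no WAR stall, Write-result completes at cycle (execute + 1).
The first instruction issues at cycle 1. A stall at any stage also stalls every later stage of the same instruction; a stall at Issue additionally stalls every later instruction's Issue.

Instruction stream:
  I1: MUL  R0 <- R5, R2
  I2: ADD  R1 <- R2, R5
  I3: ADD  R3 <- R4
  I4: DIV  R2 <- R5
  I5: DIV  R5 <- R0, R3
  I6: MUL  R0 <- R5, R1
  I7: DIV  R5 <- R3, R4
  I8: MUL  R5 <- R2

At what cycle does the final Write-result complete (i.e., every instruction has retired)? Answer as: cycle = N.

cycle 1: I1 issues→MUL
cycle 2: I1 reads | I2 issues→ADD
cycle 3: I2 reads
cycle 5: I2 exec-done
cycle 6: I1 exec-done | I2 writes R1
cycle 7: I1 writes R0 | I3 issues→ADD
cycle 8: I3 reads | I4 issues→DIV
cycle 9: I4 reads
cycle 10: I3 exec-done
cycle 11: I3 writes R3
cycle 17: I4 exec-done
cycle 18: I4 writes R2
cycle 19: I5 issues→DIV
cycle 20: I5 reads | I6 issues→MUL
cycle 28: I5 exec-done
cycle 29: I5 writes R5
cycle 30: I6 reads | I7 issues→DIV
cycle 31: I7 reads
cycle 34: I6 exec-done
cycle 35: I6 writes R0
cycle 39: I7 exec-done
cycle 40: I7 writes R5
cycle 41: I8 issues→MUL
cycle 42: I8 reads
cycle 46: I8 exec-done
cycle 47: I8 writes R5

cycle = 47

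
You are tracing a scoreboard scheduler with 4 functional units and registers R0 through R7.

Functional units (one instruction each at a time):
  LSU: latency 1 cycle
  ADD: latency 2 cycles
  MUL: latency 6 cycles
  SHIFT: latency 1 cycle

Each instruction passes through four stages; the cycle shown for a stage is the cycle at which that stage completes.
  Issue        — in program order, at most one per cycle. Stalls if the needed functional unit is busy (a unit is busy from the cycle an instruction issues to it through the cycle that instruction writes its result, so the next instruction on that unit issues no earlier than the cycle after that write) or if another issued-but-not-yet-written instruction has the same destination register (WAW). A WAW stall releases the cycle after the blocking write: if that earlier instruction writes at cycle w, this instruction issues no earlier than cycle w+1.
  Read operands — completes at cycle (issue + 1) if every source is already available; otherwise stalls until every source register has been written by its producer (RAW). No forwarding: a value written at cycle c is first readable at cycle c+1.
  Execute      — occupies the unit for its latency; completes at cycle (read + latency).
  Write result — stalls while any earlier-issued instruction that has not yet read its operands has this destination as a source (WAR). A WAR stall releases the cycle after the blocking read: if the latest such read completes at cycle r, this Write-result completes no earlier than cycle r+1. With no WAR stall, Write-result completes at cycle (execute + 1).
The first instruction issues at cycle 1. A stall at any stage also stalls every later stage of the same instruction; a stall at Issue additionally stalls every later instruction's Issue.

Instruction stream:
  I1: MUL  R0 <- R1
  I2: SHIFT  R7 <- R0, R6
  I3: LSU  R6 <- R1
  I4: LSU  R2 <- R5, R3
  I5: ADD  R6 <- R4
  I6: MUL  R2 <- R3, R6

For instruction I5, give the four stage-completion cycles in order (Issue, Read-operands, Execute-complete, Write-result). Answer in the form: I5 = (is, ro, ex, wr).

I5 = (13, 14, 16, 17)

c1: I1 issues→MUL
c2: I1 reads; I2 issues→SHIFT
c3: I3 issues→LSU
c4: I3 reads
c5: I3 exec-done
c8: I1 exec-done
c9: I1 writes R0
c10: I2 reads
c11: I2 exec-done; I3 writes R6
c12: I2 writes R7; I4 issues→LSU
c13: I4 reads; I5 issues→ADD
c14: I4 exec-done; I5 reads
c15: I4 writes R2
c16: I5 exec-done; I6 issues→MUL
c17: I5 writes R6
c18: I6 reads
c24: I6 exec-done
c25: I6 writes R2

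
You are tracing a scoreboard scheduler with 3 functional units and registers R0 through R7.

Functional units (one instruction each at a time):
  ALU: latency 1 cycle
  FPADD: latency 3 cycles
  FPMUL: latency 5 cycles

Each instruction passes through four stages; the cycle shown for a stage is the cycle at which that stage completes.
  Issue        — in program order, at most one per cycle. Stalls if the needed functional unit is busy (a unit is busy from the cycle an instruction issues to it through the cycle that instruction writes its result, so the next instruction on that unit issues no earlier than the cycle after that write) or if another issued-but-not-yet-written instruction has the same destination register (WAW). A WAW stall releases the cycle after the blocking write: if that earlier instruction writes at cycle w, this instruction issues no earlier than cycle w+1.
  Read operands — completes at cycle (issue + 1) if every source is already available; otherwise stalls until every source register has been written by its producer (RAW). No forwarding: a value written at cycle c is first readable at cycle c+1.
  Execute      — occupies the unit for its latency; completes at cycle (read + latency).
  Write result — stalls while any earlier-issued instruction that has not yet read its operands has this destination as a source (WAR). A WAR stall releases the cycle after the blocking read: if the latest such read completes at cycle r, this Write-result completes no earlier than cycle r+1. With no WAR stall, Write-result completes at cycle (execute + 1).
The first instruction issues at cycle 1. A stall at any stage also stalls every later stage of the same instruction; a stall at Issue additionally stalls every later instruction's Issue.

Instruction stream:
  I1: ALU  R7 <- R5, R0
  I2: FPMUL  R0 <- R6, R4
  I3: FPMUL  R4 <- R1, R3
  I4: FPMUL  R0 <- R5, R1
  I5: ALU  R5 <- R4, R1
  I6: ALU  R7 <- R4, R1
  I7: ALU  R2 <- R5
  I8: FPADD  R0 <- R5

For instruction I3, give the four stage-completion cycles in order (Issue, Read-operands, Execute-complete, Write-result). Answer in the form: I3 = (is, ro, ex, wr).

c1: I1→ALU
c2: I1 RO | I2→FPMUL
c3: I1 EX | I2 RO
c4: I1 WR R7
c8: I2 EX
c9: I2 WR R0
c10: I3→FPMUL
c11: I3 RO
c16: I3 EX
c17: I3 WR R4
c18: I4→FPMUL
c19: I4 RO | I5→ALU
c20: I5 RO
c21: I5 EX
c22: I5 WR R5
c23: I6→ALU
c24: I4 EX | I6 RO
c25: I4 WR R0 | I6 EX
c26: I6 WR R7
c27: I7→ALU
c28: I7 RO | I8→FPADD
c29: I7 EX | I8 RO
c30: I7 WR R2
c32: I8 EX
c33: I8 WR R0

I3 = (10, 11, 16, 17)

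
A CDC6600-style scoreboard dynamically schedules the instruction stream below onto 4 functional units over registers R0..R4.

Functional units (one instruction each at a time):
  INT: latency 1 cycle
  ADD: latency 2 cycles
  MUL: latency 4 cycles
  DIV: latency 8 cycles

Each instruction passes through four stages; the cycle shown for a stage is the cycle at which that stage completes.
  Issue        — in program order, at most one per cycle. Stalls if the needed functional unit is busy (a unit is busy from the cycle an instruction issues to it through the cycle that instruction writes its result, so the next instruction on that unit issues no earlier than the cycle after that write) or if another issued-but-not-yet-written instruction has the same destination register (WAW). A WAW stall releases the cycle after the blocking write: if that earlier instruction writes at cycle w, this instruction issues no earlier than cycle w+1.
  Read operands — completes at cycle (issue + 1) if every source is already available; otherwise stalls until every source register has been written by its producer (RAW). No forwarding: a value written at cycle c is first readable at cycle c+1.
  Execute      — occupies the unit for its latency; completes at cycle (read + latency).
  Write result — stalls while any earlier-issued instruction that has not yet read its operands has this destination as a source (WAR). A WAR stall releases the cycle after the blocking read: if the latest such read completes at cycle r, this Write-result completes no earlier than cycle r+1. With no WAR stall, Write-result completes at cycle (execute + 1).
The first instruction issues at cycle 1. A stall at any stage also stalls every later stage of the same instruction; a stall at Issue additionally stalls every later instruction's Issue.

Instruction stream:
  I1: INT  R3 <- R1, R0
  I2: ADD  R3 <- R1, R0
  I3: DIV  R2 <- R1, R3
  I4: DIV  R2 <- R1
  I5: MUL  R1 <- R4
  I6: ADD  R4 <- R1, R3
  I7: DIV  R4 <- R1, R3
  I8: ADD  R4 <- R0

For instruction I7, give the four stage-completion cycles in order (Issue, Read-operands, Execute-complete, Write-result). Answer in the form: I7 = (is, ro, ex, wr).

I7 = (32, 33, 41, 42)

c1: I1 issues→INT
c2: I1 reads
c3: I1 exec-done
c4: I1 writes R3
c5: I2 issues→ADD
c6: I2 reads; I3 issues→DIV
c8: I2 exec-done
c9: I2 writes R3
c10: I3 reads
c18: I3 exec-done
c19: I3 writes R2
c20: I4 issues→DIV
c21: I4 reads; I5 issues→MUL
c22: I5 reads; I6 issues→ADD
c26: I5 exec-done
c27: I5 writes R1
c28: I6 reads
c29: I4 exec-done
c30: I4 writes R2; I6 exec-done
c31: I6 writes R4
c32: I7 issues→DIV
c33: I7 reads
c41: I7 exec-done
c42: I7 writes R4
c43: I8 issues→ADD
c44: I8 reads
c46: I8 exec-done
c47: I8 writes R4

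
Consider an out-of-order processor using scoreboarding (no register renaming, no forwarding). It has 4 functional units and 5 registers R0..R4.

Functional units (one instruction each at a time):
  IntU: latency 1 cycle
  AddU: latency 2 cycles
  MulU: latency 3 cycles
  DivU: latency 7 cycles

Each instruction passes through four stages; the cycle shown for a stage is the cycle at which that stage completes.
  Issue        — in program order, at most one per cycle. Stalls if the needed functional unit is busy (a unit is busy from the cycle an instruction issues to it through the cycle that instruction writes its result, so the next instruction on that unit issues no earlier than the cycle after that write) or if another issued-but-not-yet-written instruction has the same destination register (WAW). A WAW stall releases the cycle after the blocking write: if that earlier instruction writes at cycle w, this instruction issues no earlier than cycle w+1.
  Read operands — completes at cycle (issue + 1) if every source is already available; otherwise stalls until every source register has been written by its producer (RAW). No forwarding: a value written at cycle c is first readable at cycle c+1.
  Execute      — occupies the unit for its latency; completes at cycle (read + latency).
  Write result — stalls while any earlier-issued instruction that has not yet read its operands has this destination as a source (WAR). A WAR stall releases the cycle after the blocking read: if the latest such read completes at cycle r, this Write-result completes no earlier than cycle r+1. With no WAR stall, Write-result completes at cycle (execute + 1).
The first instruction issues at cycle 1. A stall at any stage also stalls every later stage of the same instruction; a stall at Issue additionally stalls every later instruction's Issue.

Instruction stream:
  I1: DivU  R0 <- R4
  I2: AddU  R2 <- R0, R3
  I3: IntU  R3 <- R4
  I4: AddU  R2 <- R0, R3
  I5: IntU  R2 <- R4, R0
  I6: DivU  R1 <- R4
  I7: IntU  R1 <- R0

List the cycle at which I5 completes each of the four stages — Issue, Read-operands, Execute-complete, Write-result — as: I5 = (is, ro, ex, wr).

I5 = (20, 21, 22, 23)

1) issue 1, read 2, done 9, write 10
2) issue 2, read 11, done 13, write 14  <RAW R0: wait I1 write@10>
3) issue 3, read 4, done 5, write 12  <WAR R3: wait I2 read@11>
4) issue 15, read 16, done 18, write 19  <struct: AddU busy until I2 writes@14>
5) issue 20, read 21, done 22, write 23  <WAW R2: wait I4 write@19>
6) issue 21, read 22, done 29, write 30
7) issue 31, read 32, done 33, write 34  <WAW R1: wait I6 write@30>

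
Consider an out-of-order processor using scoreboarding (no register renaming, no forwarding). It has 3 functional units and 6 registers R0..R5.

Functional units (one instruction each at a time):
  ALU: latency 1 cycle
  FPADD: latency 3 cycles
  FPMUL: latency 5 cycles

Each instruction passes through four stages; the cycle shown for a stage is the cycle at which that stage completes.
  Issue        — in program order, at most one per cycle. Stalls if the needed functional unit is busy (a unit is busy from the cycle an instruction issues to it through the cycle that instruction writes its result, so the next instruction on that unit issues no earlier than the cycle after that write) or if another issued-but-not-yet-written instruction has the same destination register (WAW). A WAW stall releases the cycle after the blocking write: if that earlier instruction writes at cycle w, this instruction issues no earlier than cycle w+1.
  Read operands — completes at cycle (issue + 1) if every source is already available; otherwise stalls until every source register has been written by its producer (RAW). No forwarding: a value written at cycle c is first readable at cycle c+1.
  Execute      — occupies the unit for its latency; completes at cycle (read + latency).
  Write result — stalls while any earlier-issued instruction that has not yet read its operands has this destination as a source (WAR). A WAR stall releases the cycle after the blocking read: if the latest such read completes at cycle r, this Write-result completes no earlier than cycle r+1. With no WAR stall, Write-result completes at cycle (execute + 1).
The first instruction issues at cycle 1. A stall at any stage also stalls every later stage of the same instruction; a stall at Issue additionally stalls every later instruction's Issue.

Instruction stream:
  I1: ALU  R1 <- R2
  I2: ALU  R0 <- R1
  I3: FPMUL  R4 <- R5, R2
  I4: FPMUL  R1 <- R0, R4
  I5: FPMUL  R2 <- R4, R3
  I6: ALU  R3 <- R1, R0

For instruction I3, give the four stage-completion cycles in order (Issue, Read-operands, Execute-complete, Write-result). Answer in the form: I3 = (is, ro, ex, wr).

I3 = (6, 7, 12, 13)

[I1] 1/2/3/4
[I2] 5/6/7/8  (struct: ALU busy until I1 writes@4)
[I3] 6/7/12/13
[I4] 14/15/20/21  (struct: FPMUL busy until I3 writes@13)
[I5] 22/23/28/29  (struct: FPMUL busy until I4 writes@21)
[I6] 23/24/25/26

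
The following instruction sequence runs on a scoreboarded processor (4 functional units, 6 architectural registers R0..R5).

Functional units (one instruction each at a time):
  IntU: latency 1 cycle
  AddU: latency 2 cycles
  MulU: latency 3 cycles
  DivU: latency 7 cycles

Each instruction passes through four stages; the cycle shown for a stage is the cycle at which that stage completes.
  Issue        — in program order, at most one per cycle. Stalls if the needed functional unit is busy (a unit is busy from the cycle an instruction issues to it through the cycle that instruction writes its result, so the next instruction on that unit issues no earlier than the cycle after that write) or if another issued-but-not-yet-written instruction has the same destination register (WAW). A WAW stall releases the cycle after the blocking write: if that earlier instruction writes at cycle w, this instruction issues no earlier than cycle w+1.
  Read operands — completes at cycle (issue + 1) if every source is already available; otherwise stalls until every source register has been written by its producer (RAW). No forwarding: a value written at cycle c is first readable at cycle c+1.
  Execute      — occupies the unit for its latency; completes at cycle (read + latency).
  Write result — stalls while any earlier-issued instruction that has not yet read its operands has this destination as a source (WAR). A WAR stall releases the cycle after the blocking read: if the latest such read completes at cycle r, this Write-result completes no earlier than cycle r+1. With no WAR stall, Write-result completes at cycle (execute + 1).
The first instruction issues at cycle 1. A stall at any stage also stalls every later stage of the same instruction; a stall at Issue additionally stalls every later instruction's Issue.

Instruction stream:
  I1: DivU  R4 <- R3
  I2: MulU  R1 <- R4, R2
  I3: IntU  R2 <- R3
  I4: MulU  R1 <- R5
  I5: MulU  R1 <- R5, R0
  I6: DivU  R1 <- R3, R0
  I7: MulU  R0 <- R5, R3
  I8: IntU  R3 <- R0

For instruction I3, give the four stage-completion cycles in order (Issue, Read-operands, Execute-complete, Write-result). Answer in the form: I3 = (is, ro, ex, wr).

I3 = (3, 4, 5, 12)

I1 -> (1, 2, 9, 10)
I2 -> (2, 11, 14, 15)  // RAW R4: wait I1 write@10
I3 -> (3, 4, 5, 12)  // WAR R2: wait I2 read@11
I4 -> (16, 17, 20, 21)  // struct: MulU busy until I2 writes@15
I5 -> (22, 23, 26, 27)  // struct: MulU busy until I4 writes@21
I6 -> (28, 29, 36, 37)  // WAW R1: wait I5 write@27
I7 -> (29, 30, 33, 34)
I8 -> (30, 35, 36, 37)  // RAW R0: wait I7 write@34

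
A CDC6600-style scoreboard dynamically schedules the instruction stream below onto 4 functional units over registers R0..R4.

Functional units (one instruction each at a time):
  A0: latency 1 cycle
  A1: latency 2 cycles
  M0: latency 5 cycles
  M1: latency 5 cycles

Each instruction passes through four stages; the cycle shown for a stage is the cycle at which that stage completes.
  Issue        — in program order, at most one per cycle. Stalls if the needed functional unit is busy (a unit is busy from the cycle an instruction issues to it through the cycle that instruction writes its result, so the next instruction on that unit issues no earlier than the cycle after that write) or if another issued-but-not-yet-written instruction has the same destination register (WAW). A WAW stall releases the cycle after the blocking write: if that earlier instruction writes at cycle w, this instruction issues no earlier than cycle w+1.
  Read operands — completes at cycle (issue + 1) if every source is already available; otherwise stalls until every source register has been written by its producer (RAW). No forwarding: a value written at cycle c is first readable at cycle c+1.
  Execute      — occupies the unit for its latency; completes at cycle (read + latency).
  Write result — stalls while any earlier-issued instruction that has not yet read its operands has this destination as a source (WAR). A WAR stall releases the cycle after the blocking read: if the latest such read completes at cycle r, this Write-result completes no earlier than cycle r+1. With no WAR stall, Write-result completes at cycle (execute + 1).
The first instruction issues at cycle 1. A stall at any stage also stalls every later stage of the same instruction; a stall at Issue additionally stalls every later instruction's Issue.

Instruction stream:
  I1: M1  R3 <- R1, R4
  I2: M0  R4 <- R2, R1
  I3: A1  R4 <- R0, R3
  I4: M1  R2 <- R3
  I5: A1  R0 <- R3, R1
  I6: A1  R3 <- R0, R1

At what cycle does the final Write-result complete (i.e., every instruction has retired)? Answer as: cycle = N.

cycle = 24

  I1 | 1 | 2 | 7 | 8
  I2 | 2 | 3 | 8 | 9
  I3 | 10 | 11 | 13 | 14   WAW R4: wait I2 write@9
  I4 | 11 | 12 | 17 | 18
  I5 | 15 | 16 | 18 | 19   struct: A1 busy until I3 writes@14
  I6 | 20 | 21 | 23 | 24   struct: A1 busy until I5 writes@19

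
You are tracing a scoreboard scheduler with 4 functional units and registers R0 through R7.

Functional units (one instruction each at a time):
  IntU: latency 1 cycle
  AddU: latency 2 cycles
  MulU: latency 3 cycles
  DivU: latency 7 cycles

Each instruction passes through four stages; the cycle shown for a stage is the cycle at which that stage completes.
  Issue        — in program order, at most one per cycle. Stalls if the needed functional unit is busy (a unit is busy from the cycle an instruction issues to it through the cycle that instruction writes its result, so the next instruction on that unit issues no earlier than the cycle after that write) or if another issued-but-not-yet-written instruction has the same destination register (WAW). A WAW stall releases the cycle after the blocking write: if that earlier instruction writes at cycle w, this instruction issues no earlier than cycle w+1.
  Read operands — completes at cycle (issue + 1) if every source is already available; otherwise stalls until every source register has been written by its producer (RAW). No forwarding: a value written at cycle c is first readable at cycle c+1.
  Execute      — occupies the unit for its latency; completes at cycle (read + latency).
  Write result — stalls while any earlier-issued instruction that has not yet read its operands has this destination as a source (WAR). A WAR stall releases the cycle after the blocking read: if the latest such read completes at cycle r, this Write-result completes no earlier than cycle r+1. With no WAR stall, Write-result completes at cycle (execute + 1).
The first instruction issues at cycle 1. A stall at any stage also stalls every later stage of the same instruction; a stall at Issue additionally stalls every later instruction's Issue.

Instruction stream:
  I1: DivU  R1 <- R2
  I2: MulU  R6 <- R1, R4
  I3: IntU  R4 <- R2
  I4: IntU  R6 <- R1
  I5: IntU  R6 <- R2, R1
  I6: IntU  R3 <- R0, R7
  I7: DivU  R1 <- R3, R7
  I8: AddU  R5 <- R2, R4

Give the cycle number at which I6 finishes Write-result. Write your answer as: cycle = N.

cycle = 27

t=1  I1 issues→DivU
t=2  I1 reads; I2 issues→MulU
t=3  I3 issues→IntU
t=4  I3 reads
t=5  I3 exec-done
t=9  I1 exec-done
t=10  I1 writes R1
t=11  I2 reads
t=12  I3 writes R4
t=14  I2 exec-done
t=15  I2 writes R6
t=16  I4 issues→IntU
t=17  I4 reads
t=18  I4 exec-done
t=19  I4 writes R6
t=20  I5 issues→IntU
t=21  I5 reads
t=22  I5 exec-done
t=23  I5 writes R6
t=24  I6 issues→IntU
t=25  I6 reads; I7 issues→DivU
t=26  I6 exec-done; I8 issues→AddU
t=27  I6 writes R3; I8 reads
t=28  I7 reads
t=29  I8 exec-done
t=30  I8 writes R5
t=35  I7 exec-done
t=36  I7 writes R1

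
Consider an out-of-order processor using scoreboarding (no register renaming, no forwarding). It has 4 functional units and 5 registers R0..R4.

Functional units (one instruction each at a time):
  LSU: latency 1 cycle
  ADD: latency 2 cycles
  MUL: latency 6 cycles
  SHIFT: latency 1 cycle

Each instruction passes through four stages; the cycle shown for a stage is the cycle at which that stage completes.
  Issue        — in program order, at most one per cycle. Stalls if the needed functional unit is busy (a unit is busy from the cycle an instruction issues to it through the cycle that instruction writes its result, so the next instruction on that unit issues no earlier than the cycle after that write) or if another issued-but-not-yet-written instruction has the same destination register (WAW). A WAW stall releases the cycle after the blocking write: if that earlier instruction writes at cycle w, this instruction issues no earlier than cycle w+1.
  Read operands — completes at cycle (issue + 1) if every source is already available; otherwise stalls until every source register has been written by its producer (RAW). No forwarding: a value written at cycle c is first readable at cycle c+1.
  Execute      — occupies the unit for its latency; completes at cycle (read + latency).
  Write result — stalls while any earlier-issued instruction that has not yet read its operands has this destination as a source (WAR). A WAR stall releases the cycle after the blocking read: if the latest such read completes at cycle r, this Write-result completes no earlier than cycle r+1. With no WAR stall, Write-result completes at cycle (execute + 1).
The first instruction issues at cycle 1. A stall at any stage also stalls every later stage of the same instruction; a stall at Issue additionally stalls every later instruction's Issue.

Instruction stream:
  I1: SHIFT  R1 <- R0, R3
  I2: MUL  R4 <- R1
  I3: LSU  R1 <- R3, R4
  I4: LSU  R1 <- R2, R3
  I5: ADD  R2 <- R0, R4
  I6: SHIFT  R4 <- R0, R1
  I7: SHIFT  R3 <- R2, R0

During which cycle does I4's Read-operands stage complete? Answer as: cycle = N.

cycle = 17

[1] issue I1 (SHIFT)
[2] I1 read-ops · issue I2 (MUL)
[3] I1 finished on SHIFT
[4] I1→R1
[5] I2 read-ops · issue I3 (LSU)
[11] I2 finished on MUL
[12] I2→R4
[13] I3 read-ops
[14] I3 finished on LSU
[15] I3→R1
[16] issue I4 (LSU)
[17] I4 read-ops · issue I5 (ADD)
[18] I4 finished on LSU · I5 read-ops · issue I6 (SHIFT)
[19] I4→R1
[20] I5 finished on ADD · I6 read-ops
[21] I5→R2 · I6 finished on SHIFT
[22] I6→R4
[23] issue I7 (SHIFT)
[24] I7 read-ops
[25] I7 finished on SHIFT
[26] I7→R3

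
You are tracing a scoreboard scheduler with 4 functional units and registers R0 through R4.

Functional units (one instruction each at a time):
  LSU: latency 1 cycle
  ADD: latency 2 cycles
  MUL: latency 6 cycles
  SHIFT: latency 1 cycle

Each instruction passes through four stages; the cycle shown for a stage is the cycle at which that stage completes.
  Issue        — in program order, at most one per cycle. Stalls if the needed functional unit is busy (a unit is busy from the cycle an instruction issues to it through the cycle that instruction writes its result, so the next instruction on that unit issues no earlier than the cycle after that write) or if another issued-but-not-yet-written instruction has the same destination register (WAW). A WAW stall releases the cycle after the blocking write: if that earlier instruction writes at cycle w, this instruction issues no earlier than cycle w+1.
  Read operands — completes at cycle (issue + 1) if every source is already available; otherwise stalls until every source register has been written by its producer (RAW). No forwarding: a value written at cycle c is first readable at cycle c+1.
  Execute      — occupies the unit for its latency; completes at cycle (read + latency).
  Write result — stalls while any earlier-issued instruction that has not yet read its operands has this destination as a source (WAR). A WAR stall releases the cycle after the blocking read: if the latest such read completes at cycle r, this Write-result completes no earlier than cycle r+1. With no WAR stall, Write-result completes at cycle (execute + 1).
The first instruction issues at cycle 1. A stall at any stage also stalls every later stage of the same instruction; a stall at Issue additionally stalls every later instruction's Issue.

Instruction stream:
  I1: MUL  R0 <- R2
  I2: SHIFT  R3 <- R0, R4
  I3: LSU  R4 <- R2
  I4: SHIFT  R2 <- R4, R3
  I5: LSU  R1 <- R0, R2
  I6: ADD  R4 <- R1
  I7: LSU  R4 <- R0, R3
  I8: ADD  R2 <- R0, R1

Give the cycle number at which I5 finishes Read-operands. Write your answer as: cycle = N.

cycle = 17

  I1 | 1 | 2 | 8 | 9
  I2 | 2 | 10 | 11 | 12   RAW R0: wait I1 write@9
  I3 | 3 | 4 | 5 | 11   WAR R4: wait I2 read@10
  I4 | 13 | 14 | 15 | 16   struct: SHIFT busy until I2 writes@12
  I5 | 14 | 17 | 18 | 19   RAW R2: wait I4 write@16
  I6 | 15 | 20 | 22 | 23   RAW R1: wait I5 write@19
  I7 | 24 | 25 | 26 | 27   WAW R4: wait I6 write@23
  I8 | 25 | 26 | 28 | 29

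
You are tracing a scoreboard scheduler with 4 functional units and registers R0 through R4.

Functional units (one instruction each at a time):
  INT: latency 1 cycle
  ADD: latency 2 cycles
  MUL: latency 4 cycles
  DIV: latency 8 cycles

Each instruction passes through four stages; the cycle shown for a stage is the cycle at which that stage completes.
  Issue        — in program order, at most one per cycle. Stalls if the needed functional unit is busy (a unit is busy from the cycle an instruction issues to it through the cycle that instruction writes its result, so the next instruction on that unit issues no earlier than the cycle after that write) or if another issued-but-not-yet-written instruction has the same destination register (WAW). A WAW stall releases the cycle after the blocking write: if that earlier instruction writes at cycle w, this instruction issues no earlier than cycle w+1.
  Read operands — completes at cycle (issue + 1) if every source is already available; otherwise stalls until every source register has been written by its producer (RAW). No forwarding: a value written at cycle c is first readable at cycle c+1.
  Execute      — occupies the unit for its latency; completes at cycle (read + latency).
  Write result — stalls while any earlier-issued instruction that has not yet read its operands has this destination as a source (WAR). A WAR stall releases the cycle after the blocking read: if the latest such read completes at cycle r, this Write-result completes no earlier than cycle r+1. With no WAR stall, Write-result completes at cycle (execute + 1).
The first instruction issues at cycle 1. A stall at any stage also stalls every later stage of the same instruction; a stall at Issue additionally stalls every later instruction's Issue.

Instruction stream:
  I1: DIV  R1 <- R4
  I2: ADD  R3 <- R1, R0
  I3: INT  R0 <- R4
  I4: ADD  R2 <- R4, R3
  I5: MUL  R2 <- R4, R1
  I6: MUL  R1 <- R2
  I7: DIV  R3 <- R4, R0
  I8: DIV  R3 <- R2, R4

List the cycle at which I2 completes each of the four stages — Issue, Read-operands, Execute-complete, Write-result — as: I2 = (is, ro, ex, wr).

I2 = (2, 12, 14, 15)

c1: issue I1 (DIV)
c2: I1 read-ops · issue I2 (ADD)
c3: issue I3 (INT)
c4: I3 read-ops
c5: I3 finished on INT
c10: I1 finished on DIV
c11: I1→R1
c12: I2 read-ops
c13: I3→R0
c14: I2 finished on ADD
c15: I2→R3
c16: issue I4 (ADD)
c17: I4 read-ops
c19: I4 finished on ADD
c20: I4→R2
c21: issue I5 (MUL)
c22: I5 read-ops
c26: I5 finished on MUL
c27: I5→R2
c28: issue I6 (MUL)
c29: I6 read-ops · issue I7 (DIV)
c30: I7 read-ops
c33: I6 finished on MUL
c34: I6→R1
c38: I7 finished on DIV
c39: I7→R3
c40: issue I8 (DIV)
c41: I8 read-ops
c49: I8 finished on DIV
c50: I8→R3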